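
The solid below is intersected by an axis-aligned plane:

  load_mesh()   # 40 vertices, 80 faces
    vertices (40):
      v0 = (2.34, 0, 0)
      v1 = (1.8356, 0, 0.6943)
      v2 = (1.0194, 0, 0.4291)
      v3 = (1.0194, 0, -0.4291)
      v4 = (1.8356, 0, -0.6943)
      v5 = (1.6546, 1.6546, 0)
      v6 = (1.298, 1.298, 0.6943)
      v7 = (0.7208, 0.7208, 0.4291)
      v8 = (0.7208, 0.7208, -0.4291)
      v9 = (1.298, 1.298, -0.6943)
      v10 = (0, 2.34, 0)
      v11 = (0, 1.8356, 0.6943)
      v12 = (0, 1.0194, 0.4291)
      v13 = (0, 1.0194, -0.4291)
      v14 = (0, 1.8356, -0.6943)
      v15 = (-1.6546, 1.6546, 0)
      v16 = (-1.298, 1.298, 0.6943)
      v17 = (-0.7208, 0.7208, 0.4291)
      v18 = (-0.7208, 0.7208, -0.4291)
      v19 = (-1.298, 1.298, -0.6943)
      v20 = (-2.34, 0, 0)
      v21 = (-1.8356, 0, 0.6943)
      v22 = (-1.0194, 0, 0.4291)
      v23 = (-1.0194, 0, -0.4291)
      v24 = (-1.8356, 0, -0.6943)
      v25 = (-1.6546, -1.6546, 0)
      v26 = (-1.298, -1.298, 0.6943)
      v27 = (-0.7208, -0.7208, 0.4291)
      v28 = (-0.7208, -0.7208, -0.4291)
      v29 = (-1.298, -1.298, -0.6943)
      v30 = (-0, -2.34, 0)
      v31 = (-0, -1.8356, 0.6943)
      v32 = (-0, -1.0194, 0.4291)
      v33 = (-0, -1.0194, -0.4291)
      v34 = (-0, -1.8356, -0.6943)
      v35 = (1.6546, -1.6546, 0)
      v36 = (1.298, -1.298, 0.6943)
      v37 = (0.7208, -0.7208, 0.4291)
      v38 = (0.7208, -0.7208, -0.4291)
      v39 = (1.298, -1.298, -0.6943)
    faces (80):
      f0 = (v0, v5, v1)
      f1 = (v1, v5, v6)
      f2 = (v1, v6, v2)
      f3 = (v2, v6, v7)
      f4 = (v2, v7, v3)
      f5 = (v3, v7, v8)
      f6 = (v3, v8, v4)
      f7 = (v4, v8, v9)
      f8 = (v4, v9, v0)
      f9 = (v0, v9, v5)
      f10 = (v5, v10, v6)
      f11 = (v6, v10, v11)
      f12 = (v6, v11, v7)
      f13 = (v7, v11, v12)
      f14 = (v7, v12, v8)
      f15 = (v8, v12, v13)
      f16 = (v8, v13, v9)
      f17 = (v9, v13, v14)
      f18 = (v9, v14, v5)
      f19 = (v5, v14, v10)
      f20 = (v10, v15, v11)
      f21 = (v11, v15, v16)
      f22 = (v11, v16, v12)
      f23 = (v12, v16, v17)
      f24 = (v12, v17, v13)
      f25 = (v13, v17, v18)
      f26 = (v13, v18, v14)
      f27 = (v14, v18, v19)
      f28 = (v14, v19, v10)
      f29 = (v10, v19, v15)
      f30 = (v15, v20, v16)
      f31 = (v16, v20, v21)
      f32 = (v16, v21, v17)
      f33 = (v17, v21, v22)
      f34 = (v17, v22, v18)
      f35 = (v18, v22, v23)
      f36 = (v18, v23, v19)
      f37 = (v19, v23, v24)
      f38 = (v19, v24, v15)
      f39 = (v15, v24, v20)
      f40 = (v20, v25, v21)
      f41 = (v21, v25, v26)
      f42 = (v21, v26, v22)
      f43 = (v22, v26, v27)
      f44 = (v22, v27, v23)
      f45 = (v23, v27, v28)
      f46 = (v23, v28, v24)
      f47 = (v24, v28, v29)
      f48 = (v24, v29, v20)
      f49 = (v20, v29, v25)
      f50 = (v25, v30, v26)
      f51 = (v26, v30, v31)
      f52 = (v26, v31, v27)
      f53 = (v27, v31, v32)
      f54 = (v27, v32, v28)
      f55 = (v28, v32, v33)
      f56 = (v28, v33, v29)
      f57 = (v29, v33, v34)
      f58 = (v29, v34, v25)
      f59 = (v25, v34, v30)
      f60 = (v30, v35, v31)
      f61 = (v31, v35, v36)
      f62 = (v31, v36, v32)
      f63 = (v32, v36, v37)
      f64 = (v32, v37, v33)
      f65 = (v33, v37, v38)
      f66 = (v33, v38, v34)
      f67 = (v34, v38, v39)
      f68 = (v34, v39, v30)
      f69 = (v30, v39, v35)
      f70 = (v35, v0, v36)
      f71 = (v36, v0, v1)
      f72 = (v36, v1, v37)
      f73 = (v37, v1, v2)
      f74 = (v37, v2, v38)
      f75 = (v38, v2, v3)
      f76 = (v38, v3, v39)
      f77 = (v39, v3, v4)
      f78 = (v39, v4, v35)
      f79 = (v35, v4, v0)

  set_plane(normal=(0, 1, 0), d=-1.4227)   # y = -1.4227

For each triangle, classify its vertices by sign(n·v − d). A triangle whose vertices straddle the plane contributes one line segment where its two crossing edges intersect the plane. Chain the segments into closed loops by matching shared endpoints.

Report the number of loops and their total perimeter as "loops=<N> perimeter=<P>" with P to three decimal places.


loops=1 perimeter=8.216

Straddling triangles (18 of 80):
  (v20,v25,v21) [+-+] → (-1.75066, -1.4227, 0)–(-1.67997, -1.4227, 0.0973094)  len=0.1203
  (v21,v25,v26) [+-+] → (-1.67997, -1.4227, 0.0973094)–(-1.4227, -1.4227, 0.451509)  len=0.4378
  (v20,v29,v25) [++-] → (-1.4227, -1.4227, -0.451509)–(-1.75066, -1.4227, 0)  len=0.5580
  (v25,v30,v26) [--+] → (-1.14266, -1.4227, 0.611211)–(-1.4227, -1.4227, 0.451509)  len=0.3224
  (v26,v30,v31) [+--] → (-1.14266, -1.4227, 0.611211)–(-0.99692, -1.4227, 0.6943)  len=0.1678
  (v26,v31,v27) [+-+] → (-0.99692, -1.4227, 0.6943)–(-0.26697, -1.4227, 0.596075)  len=0.7365
  (v27,v31,v32) [+-+] → (-0.26697, -1.4227, 0.596075)–(0, -1.4227, 0.56014)  len=0.2694
  (v29,v33,v34) [++-] → (0, -1.4227, -0.56014)–(-0.99692, -1.4227, -0.6943)  len=1.0059
  (v29,v34,v25) [+--] → (-0.99692, -1.4227, -0.6943)–(-1.4227, -1.4227, -0.451509)  len=0.4901
  (v31,v35,v36) [--+] → (1.4227, -1.4227, 0.451509)–(0.99692, -1.4227, 0.6943)  len=0.4901
  (v31,v36,v32) [-++] → (0.99692, -1.4227, 0.6943)–(0, -1.4227, 0.56014)  len=1.0059
  (v33,v38,v34) [++-] → (0.26697, -1.4227, -0.596075)–(0, -1.4227, -0.56014)  len=0.2694
  (v34,v38,v39) [-++] → (0.26697, -1.4227, -0.596075)–(0.99692, -1.4227, -0.6943)  len=0.7365
  (v34,v39,v30) [-+-] → (0.99692, -1.4227, -0.6943)–(1.14266, -1.4227, -0.611211)  len=0.1678
  (v30,v39,v35) [-+-] → (1.14266, -1.4227, -0.611211)–(1.4227, -1.4227, -0.451509)  len=0.3224
  (v35,v0,v36) [-++] → (1.75066, -1.4227, 0)–(1.4227, -1.4227, 0.451509)  len=0.5580
  (v39,v4,v35) [++-] → (1.67997, -1.4227, -0.0973094)–(1.4227, -1.4227, -0.451509)  len=0.4378
  (v35,v4,v0) [-++] → (1.67997, -1.4227, -0.0973094)–(1.75066, -1.4227, 0)  len=0.1203

Chained into 1 loop(s):
  loop 1: 18 segments, perimeter = 8.2164
Total perimeter = 8.216


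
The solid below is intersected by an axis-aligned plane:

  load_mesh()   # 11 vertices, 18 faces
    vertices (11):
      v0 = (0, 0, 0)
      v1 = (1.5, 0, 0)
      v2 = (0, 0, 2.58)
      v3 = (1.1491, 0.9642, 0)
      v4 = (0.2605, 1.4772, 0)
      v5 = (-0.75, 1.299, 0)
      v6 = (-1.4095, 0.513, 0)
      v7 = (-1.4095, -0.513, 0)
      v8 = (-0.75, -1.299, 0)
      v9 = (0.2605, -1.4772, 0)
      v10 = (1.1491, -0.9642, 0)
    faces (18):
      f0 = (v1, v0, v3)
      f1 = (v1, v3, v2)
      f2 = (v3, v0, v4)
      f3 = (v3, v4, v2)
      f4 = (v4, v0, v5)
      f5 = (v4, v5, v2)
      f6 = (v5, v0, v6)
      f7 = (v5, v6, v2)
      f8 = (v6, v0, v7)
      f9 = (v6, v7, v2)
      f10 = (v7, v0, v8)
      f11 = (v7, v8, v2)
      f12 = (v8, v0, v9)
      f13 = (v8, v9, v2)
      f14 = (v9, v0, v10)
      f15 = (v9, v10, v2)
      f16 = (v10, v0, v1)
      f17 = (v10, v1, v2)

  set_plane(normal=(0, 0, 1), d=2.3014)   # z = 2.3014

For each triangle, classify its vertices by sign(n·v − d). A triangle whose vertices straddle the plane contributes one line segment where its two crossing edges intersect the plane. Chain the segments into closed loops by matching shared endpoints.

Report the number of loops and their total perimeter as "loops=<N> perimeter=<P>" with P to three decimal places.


Straddling triangles (9 of 18):
  (v1,v3,v2) [--+] → (0.124085, 0.104119, 2.3014)–(0.161977, 0, 2.3014)  len=0.1108
  (v3,v4,v2) [--+] → (0.02813, 0.159515, 2.3014)–(0.124085, 0.104119, 2.3014)  len=0.1108
  (v4,v5,v2) [--+] → (-0.0809884, 0.140272, 2.3014)–(0.02813, 0.159515, 2.3014)  len=0.1108
  (v5,v6,v2) [--+] → (-0.152204, 0.055396, 2.3014)–(-0.0809884, 0.140272, 2.3014)  len=0.1108
  (v6,v7,v2) [--+] → (-0.152204, -0.055396, 2.3014)–(-0.152204, 0.055396, 2.3014)  len=0.1108
  (v7,v8,v2) [--+] → (-0.0809884, -0.140272, 2.3014)–(-0.152204, -0.055396, 2.3014)  len=0.1108
  (v8,v9,v2) [--+] → (0.02813, -0.159515, 2.3014)–(-0.0809884, -0.140272, 2.3014)  len=0.1108
  (v9,v10,v2) [--+] → (0.124085, -0.104119, 2.3014)–(0.02813, -0.159515, 2.3014)  len=0.1108
  (v10,v1,v2) [--+] → (0.161977, 0, 2.3014)–(0.124085, -0.104119, 2.3014)  len=0.1108

Chained into 1 loop(s):
  loop 1: 9 segments, perimeter = 0.9972
Total perimeter = 0.997

loops=1 perimeter=0.997


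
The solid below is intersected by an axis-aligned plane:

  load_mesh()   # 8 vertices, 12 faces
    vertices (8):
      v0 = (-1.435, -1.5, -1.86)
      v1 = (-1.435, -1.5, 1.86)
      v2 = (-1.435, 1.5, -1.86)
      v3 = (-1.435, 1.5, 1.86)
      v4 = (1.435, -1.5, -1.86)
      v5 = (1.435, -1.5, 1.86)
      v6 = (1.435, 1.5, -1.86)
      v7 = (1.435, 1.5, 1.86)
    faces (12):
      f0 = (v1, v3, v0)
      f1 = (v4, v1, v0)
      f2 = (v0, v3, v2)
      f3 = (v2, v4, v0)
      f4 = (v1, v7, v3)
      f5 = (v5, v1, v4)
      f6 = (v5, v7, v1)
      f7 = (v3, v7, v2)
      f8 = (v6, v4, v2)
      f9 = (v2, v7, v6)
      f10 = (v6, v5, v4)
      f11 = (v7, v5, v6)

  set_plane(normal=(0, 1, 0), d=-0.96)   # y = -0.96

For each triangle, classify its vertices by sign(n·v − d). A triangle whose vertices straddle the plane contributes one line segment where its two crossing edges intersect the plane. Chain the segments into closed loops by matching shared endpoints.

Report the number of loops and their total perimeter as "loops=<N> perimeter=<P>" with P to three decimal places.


Straddling triangles (8 of 12):
  (v1,v3,v0) [-+-] → (-1.435, -0.96, 1.86)–(-1.435, -0.96, -1.1904)  len=3.0504
  (v0,v3,v2) [-++] → (-1.435, -0.96, -1.1904)–(-1.435, -0.96, -1.86)  len=0.6696
  (v2,v4,v0) [+--] → (0.9184, -0.96, -1.86)–(-1.435, -0.96, -1.86)  len=2.3534
  (v1,v7,v3) [-++] → (-0.9184, -0.96, 1.86)–(-1.435, -0.96, 1.86)  len=0.5166
  (v5,v7,v1) [-+-] → (1.435, -0.96, 1.86)–(-0.9184, -0.96, 1.86)  len=2.3534
  (v6,v4,v2) [+-+] → (1.435, -0.96, -1.86)–(0.9184, -0.96, -1.86)  len=0.5166
  (v6,v5,v4) [+--] → (1.435, -0.96, 1.1904)–(1.435, -0.96, -1.86)  len=3.0504
  (v7,v5,v6) [+-+] → (1.435, -0.96, 1.86)–(1.435, -0.96, 1.1904)  len=0.6696

Chained into 1 loop(s):
  loop 1: 8 segments, perimeter = 13.1800
Total perimeter = 13.180

loops=1 perimeter=13.180


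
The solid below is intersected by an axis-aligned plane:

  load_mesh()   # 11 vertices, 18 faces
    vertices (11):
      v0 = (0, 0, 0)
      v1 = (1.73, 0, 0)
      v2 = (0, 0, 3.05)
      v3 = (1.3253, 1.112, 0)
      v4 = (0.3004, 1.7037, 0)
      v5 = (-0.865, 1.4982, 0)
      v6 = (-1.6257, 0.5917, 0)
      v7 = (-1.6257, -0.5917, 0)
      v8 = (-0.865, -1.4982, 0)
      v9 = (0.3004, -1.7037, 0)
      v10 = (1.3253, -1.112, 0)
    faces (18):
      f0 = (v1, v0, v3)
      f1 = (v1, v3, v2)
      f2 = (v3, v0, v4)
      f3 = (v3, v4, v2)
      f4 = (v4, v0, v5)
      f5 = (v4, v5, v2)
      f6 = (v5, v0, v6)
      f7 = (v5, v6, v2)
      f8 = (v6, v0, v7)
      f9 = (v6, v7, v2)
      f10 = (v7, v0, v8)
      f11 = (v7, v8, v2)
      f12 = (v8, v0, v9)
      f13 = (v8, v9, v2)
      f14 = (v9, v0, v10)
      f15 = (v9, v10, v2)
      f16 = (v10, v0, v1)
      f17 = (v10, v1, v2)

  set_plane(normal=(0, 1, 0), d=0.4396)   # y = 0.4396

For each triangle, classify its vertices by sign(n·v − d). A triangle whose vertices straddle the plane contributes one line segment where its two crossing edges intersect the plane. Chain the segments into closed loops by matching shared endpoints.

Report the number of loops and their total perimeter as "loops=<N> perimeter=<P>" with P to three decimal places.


loops=1 perimeter=8.835

Straddling triangles (10 of 18):
  (v1,v0,v3) [--+] → (0.523923, 0.4396, 0)–(1.57001, 0.4396, 0)  len=1.0461
  (v1,v3,v2) [-+-] → (1.57001, 0.4396, 0)–(0.523923, 0.4396, 1.84426)  len=2.1203
  (v3,v0,v4) [+-+] → (0.523923, 0.4396, 0)–(0.0775112, 0.4396, 0)  len=0.4464
  (v3,v4,v2) [++-] → (0.0775112, 0.4396, 2.26302)–(0.523923, 0.4396, 1.84426)  len=0.6121
  (v4,v0,v5) [+-+] → (0.0775112, 0.4396, 0)–(-0.253807, 0.4396, 0)  len=0.3313
  (v4,v5,v2) [++-] → (-0.253807, 0.4396, 2.15507)–(0.0775112, 0.4396, 2.26302)  len=0.3485
  (v5,v0,v6) [+-+] → (-0.253807, 0.4396, 0)–(-1.2078, 0.4396, 0)  len=0.9540
  (v5,v6,v2) [++-] → (-1.2078, 0.4396, 0.784021)–(-0.253807, 0.4396, 2.15507)  len=1.6703
  (v6,v0,v7) [+--] → (-1.2078, 0.4396, 0)–(-1.6257, 0.4396, 0)  len=0.4179
  (v6,v7,v2) [+--] → (-1.6257, 0.4396, 0)–(-1.2078, 0.4396, 0.784021)  len=0.8884

Chained into 1 loop(s):
  loop 1: 10 segments, perimeter = 8.8353
Total perimeter = 8.835


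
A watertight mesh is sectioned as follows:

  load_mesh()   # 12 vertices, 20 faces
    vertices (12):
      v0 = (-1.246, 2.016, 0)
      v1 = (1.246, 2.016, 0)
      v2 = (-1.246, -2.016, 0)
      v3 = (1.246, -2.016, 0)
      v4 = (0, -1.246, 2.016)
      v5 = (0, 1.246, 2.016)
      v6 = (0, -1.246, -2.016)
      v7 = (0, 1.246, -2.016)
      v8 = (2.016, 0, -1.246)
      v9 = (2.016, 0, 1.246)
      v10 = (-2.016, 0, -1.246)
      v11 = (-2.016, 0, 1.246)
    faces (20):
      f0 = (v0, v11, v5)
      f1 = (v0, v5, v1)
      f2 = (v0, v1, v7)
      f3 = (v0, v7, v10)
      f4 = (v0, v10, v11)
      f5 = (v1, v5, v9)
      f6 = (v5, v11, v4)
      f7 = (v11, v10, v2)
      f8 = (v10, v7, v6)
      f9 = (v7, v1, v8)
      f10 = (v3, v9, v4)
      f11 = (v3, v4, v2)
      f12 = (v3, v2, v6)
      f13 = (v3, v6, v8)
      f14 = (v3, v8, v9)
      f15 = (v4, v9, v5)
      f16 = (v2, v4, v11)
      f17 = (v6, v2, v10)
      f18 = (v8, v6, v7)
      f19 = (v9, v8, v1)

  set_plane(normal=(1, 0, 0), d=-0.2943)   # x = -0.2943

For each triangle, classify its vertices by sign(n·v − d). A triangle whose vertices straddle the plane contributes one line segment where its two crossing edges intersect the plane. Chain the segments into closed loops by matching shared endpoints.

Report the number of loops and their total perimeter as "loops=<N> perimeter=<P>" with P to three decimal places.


Straddling triangles (10 of 20):
  (v0,v11,v5) [--+] → (-0.2943, 1.06411, 1.90359)–(-0.2943, 1.42787, 1.53983)  len=0.5144
  (v0,v5,v1) [-++] → (-0.2943, 1.42787, 1.53983)–(-0.2943, 2.016, 0)  len=1.6483
  (v0,v1,v7) [-++] → (-0.2943, 2.016, 0)–(-0.2943, 1.42787, -1.53983)  len=1.6483
  (v0,v7,v10) [-+-] → (-0.2943, 1.42787, -1.53983)–(-0.2943, 1.06411, -1.90359)  len=0.5144
  (v5,v11,v4) [+-+] → (-0.2943, 1.06411, 1.90359)–(-0.2943, -1.06411, 1.90359)  len=2.1282
  (v10,v7,v6) [-++] → (-0.2943, 1.06411, -1.90359)–(-0.2943, -1.06411, -1.90359)  len=2.1282
  (v3,v4,v2) [++-] → (-0.2943, -1.42787, 1.53983)–(-0.2943, -2.016, 0)  len=1.6483
  (v3,v2,v6) [+-+] → (-0.2943, -2.016, 0)–(-0.2943, -1.42787, -1.53983)  len=1.6483
  (v2,v4,v11) [-+-] → (-0.2943, -1.42787, 1.53983)–(-0.2943, -1.06411, 1.90359)  len=0.5144
  (v6,v2,v10) [+--] → (-0.2943, -1.42787, -1.53983)–(-0.2943, -1.06411, -1.90359)  len=0.5144

Chained into 1 loop(s):
  loop 1: 10 segments, perimeter = 12.9075
Total perimeter = 12.907

loops=1 perimeter=12.907


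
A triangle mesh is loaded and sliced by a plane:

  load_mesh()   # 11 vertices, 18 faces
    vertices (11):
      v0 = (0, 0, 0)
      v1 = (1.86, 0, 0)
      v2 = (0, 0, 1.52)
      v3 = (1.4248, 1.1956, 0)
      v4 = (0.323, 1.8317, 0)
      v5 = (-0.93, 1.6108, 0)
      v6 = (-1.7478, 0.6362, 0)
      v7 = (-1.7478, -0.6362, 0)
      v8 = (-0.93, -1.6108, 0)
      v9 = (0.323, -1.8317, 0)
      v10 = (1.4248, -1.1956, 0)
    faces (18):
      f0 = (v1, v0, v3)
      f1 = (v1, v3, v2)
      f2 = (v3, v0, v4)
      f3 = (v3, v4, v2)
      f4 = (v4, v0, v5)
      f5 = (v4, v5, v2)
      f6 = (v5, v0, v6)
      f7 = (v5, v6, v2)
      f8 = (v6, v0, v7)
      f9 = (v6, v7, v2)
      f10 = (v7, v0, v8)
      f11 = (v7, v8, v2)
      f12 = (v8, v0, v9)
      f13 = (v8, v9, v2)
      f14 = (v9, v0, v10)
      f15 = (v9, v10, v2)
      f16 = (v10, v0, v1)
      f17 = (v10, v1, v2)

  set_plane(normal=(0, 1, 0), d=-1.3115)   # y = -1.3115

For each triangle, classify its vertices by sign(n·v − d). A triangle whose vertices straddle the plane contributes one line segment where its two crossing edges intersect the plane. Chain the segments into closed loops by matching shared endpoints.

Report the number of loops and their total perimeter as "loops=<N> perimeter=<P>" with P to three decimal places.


Straddling triangles (6 of 18):
  (v7,v0,v8) [++-] → (-0.757198, -1.3115, 0)–(-1.18115, -1.3115, 0)  len=0.4239
  (v7,v8,v2) [+-+] → (-1.18115, -1.3115, 0)–(-0.757198, -1.3115, 0.282429)  len=0.5094
  (v8,v0,v9) [-+-] → (-0.757198, -1.3115, 0)–(0.231268, -1.3115, 0)  len=0.9885
  (v8,v9,v2) [--+] → (0.231268, -1.3115, 0.431678)–(-0.757198, -1.3115, 0.282429)  len=0.9997
  (v9,v0,v10) [-++] → (0.231268, -1.3115, 0)–(1.22405, -1.3115, 0)  len=0.9928
  (v9,v10,v2) [-++] → (1.22405, -1.3115, 0)–(0.231268, -1.3115, 0.431678)  len=1.0826

Chained into 1 loop(s):
  loop 1: 6 segments, perimeter = 4.9968
Total perimeter = 4.997

loops=1 perimeter=4.997


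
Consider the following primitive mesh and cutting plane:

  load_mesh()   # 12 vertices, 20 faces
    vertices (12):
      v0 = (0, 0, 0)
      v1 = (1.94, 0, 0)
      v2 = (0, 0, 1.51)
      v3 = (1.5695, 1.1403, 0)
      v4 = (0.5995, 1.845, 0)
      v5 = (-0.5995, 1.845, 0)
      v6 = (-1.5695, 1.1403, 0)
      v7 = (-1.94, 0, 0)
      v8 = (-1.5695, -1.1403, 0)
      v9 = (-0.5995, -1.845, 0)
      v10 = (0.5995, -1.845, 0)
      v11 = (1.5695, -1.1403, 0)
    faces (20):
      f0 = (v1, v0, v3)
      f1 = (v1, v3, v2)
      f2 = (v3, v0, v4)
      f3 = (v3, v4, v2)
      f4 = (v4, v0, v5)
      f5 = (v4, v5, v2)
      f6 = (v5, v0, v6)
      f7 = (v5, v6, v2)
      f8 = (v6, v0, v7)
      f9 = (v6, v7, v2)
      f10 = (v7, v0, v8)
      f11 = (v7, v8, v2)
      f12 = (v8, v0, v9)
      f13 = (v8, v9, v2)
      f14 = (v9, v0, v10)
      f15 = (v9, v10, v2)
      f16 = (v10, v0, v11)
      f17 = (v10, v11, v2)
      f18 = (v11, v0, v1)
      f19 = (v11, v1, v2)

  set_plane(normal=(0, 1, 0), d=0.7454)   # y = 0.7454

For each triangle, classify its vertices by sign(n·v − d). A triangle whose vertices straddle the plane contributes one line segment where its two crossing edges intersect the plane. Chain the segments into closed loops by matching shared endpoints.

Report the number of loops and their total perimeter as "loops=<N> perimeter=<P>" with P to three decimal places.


loops=1 perimeter=7.322

Straddling triangles (10 of 20):
  (v1,v0,v3) [--+] → (1.02596, 0.7454, 0)–(1.69781, 0.7454, 0)  len=0.6718
  (v1,v3,v2) [-+-] → (1.69781, 0.7454, 0)–(1.02596, 0.7454, 0.522932)  len=0.8514
  (v3,v0,v4) [+-+] → (1.02596, 0.7454, 0)–(0.242204, 0.7454, 0)  len=0.7838
  (v3,v4,v2) [++-] → (0.242204, 0.7454, 0.899944)–(1.02596, 0.7454, 0.522932)  len=0.8697
  (v4,v0,v5) [+-+] → (0.242204, 0.7454, 0)–(-0.242204, 0.7454, 0)  len=0.4844
  (v4,v5,v2) [++-] → (-0.242204, 0.7454, 0.899944)–(0.242204, 0.7454, 0.899944)  len=0.4844
  (v5,v0,v6) [+-+] → (-0.242204, 0.7454, 0)–(-1.02596, 0.7454, 0)  len=0.7838
  (v5,v6,v2) [++-] → (-1.02596, 0.7454, 0.522932)–(-0.242204, 0.7454, 0.899944)  len=0.8697
  (v6,v0,v7) [+--] → (-1.02596, 0.7454, 0)–(-1.69781, 0.7454, 0)  len=0.6718
  (v6,v7,v2) [+--] → (-1.69781, 0.7454, 0)–(-1.02596, 0.7454, 0.522932)  len=0.8514

Chained into 1 loop(s):
  loop 1: 10 segments, perimeter = 7.3222
Total perimeter = 7.322


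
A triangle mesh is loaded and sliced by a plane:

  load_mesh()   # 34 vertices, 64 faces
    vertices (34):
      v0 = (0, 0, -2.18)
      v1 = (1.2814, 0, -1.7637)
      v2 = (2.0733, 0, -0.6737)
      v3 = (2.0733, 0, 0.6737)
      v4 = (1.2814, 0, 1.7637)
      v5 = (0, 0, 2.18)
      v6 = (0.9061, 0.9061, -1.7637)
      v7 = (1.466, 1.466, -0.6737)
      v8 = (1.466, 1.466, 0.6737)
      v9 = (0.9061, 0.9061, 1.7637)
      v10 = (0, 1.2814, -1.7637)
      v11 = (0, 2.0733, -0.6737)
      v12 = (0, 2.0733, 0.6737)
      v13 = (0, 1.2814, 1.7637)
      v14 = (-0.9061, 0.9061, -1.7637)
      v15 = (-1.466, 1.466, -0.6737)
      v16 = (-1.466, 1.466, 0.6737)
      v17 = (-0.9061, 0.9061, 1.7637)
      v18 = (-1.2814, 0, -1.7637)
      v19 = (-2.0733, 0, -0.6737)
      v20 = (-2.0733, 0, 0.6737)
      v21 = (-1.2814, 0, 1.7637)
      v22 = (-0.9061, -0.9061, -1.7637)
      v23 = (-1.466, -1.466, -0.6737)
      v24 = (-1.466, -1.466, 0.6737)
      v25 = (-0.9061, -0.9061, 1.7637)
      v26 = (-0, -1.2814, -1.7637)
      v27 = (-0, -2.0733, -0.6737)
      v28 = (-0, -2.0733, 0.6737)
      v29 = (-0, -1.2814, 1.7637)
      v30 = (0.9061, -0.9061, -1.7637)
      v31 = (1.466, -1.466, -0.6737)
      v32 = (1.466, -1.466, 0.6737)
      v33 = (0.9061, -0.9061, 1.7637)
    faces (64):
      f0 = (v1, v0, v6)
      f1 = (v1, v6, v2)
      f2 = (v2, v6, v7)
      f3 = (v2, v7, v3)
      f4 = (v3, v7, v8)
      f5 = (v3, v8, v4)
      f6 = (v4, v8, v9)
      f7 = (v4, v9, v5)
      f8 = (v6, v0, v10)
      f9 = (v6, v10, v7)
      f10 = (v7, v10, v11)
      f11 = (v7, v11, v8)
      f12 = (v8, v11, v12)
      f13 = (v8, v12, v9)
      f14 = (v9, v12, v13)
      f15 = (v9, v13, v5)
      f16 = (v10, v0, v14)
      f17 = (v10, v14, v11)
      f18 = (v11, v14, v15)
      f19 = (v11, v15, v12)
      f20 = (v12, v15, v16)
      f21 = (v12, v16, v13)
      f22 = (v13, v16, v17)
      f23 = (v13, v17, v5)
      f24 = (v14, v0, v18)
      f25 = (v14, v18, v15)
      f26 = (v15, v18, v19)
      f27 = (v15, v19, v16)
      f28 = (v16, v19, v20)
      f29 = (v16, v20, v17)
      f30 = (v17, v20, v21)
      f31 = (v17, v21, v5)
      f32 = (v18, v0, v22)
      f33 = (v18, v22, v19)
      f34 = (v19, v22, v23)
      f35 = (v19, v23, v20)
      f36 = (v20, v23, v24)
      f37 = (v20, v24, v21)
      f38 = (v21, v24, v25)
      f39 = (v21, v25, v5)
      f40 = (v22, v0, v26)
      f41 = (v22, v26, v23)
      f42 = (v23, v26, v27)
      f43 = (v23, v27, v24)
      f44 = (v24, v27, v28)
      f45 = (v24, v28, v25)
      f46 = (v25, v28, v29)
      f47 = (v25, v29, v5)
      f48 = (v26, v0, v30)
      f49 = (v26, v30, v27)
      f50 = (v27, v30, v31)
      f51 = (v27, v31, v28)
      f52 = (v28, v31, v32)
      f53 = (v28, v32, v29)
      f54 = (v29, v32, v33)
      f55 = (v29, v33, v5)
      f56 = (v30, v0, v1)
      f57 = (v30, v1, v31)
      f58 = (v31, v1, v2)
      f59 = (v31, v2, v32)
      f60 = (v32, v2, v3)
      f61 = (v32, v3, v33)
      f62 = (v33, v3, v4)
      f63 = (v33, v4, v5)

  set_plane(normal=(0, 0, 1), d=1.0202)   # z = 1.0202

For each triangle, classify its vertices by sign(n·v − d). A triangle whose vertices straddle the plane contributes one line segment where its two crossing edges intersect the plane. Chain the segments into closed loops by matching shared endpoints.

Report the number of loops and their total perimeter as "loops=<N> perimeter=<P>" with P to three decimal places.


loops=1 perimeter=11.153

Straddling triangles (16 of 64):
  (v3,v8,v4) [--+] → (1.40732, 0.999973, 1.0202)–(1.82156, 0, 1.0202)  len=1.0824
  (v4,v8,v9) [+-+] → (1.40732, 0.999973, 1.0202)–(1.28801, 1.28801, 1.0202)  len=0.3118
  (v8,v12,v9) [--+] → (0.28804, 1.70226, 1.0202)–(1.28801, 1.28801, 1.0202)  len=1.0824
  (v9,v12,v13) [+-+] → (0.28804, 1.70226, 1.0202)–(0, 1.82156, 1.0202)  len=0.3118
  (v12,v16,v13) [--+] → (-0.999973, 1.40732, 1.0202)–(0, 1.82156, 1.0202)  len=1.0824
  (v13,v16,v17) [+-+] → (-0.999973, 1.40732, 1.0202)–(-1.28801, 1.28801, 1.0202)  len=0.3118
  (v16,v20,v17) [--+] → (-1.70226, 0.28804, 1.0202)–(-1.28801, 1.28801, 1.0202)  len=1.0824
  (v17,v20,v21) [+-+] → (-1.70226, 0.28804, 1.0202)–(-1.82156, 0, 1.0202)  len=0.3118
  (v20,v24,v21) [--+] → (-1.40732, -0.999973, 1.0202)–(-1.82156, 0, 1.0202)  len=1.0824
  (v21,v24,v25) [+-+] → (-1.40732, -0.999973, 1.0202)–(-1.28801, -1.28801, 1.0202)  len=0.3118
  (v24,v28,v25) [--+] → (-0.28804, -1.70226, 1.0202)–(-1.28801, -1.28801, 1.0202)  len=1.0824
  (v25,v28,v29) [+-+] → (-0.28804, -1.70226, 1.0202)–(0, -1.82156, 1.0202)  len=0.3118
  (v28,v32,v29) [--+] → (0.999973, -1.40732, 1.0202)–(0, -1.82156, 1.0202)  len=1.0824
  (v29,v32,v33) [+-+] → (0.999973, -1.40732, 1.0202)–(1.28801, -1.28801, 1.0202)  len=0.3118
  (v32,v3,v33) [--+] → (1.70226, -0.28804, 1.0202)–(1.28801, -1.28801, 1.0202)  len=1.0824
  (v33,v3,v4) [+-+] → (1.70226, -0.28804, 1.0202)–(1.82156, 0, 1.0202)  len=0.3118

Chained into 1 loop(s):
  loop 1: 16 segments, perimeter = 11.1532
Total perimeter = 11.153


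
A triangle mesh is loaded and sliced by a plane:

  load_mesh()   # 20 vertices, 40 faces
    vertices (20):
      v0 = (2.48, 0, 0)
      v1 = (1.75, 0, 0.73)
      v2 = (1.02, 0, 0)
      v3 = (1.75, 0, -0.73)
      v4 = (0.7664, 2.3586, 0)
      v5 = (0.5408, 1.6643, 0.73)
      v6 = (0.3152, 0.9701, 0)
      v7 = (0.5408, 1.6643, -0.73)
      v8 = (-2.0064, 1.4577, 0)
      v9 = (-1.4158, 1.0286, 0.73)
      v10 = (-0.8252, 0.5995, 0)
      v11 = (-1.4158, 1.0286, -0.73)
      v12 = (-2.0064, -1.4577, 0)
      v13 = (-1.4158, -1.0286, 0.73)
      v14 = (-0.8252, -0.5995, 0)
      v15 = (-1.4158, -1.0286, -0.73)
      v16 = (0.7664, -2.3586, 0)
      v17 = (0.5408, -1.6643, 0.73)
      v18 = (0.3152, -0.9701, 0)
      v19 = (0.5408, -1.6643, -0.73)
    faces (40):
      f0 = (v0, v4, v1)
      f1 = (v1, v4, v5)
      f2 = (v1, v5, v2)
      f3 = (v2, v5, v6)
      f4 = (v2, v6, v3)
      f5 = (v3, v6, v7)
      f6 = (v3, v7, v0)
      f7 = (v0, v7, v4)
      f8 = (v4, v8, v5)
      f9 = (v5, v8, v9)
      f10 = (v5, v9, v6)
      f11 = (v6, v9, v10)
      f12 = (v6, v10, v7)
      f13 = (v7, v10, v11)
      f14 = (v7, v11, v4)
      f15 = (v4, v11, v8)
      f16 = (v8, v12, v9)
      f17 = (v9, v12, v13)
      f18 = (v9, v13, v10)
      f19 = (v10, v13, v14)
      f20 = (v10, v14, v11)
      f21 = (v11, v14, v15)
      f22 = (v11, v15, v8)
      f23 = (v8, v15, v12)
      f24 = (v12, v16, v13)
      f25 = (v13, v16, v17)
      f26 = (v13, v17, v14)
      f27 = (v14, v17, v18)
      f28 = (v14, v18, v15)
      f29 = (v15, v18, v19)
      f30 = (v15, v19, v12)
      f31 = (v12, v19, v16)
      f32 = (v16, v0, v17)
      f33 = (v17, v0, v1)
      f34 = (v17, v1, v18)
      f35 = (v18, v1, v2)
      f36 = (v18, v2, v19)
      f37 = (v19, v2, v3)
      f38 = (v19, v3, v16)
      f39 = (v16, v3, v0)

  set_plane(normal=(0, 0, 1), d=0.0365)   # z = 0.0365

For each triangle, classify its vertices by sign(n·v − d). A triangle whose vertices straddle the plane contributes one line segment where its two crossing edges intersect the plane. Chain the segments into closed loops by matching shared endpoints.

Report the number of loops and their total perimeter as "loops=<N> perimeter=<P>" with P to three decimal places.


loops=2 perimeter=20.573

Straddling triangles (20 of 40):
  (v0,v4,v1) [--+] → (0.81558, 2.24067, 0.0365)–(2.4435, 0, 0.0365)  len=2.7696
  (v1,v4,v5) [+-+] → (0.81558, 2.24067, 0.0365)–(0.75512, 2.32389, 0.0365)  len=0.1029
  (v1,v5,v2) [++-] → (0.99604, 0.083215, 0.0365)–(1.0565, 0, 0.0365)  len=0.1029
  (v2,v5,v6) [-+-] → (0.99604, 0.083215, 0.0365)–(0.32648, 1.00481, 0.0365)  len=1.1391
  (v4,v8,v5) [--+] → (-1.87904, 1.46803, 0.0365)–(0.75512, 2.32389, 0.0365)  len=2.7697
  (v5,v8,v9) [+-+] → (-1.87904, 1.46803, 0.0365)–(-1.97687, 1.43624, 0.0365)  len=0.1029
  (v5,v9,v6) [++-] → (0.22865, 0.973025, 0.0365)–(0.32648, 1.00481, 0.0365)  len=0.1029
  (v6,v9,v10) [-+-] → (0.22865, 0.973025, 0.0365)–(-0.85473, 0.620955, 0.0365)  len=1.1392
  (v8,v12,v9) [--+] → (-1.97687, -1.33339, 0.0365)–(-1.97687, 1.43624, 0.0365)  len=2.7696
  (v9,v12,v13) [+-+] → (-1.97687, -1.33339, 0.0365)–(-1.97687, -1.43624, 0.0365)  len=0.1029
  (v9,v13,v10) [++-] → (-0.85473, 0.518095, 0.0365)–(-0.85473, 0.620955, 0.0365)  len=0.1029
  (v10,v13,v14) [-+-] → (-0.85473, 0.518095, 0.0365)–(-0.85473, -0.620955, 0.0365)  len=1.1391
  (v12,v16,v13) [--+] → (0.65729, -2.2921, 0.0365)–(-1.97687, -1.43624, 0.0365)  len=2.7697
  (v13,v16,v17) [+-+] → (0.65729, -2.2921, 0.0365)–(0.75512, -2.32389, 0.0365)  len=0.1029
  (v13,v17,v14) [++-] → (-0.7569, -0.65274, 0.0365)–(-0.85473, -0.620955, 0.0365)  len=0.1029
  (v14,v17,v18) [-+-] → (-0.7569, -0.65274, 0.0365)–(0.32648, -1.00481, 0.0365)  len=1.1392
  (v16,v0,v17) [--+] → (2.38304, -0.083215, 0.0365)–(0.75512, -2.32389, 0.0365)  len=2.7696
  (v17,v0,v1) [+-+] → (2.38304, -0.083215, 0.0365)–(2.4435, 0, 0.0365)  len=0.1029
  (v17,v1,v18) [++-] → (0.38694, -0.921595, 0.0365)–(0.32648, -1.00481, 0.0365)  len=0.1029
  (v18,v1,v2) [-+-] → (0.38694, -0.921595, 0.0365)–(1.0565, 0, 0.0365)  len=1.1391

Chained into 2 loop(s):
  loop 1: 10 segments, perimeter = 14.3626
  loop 2: 10 segments, perimeter = 6.2099
Total perimeter = 20.573


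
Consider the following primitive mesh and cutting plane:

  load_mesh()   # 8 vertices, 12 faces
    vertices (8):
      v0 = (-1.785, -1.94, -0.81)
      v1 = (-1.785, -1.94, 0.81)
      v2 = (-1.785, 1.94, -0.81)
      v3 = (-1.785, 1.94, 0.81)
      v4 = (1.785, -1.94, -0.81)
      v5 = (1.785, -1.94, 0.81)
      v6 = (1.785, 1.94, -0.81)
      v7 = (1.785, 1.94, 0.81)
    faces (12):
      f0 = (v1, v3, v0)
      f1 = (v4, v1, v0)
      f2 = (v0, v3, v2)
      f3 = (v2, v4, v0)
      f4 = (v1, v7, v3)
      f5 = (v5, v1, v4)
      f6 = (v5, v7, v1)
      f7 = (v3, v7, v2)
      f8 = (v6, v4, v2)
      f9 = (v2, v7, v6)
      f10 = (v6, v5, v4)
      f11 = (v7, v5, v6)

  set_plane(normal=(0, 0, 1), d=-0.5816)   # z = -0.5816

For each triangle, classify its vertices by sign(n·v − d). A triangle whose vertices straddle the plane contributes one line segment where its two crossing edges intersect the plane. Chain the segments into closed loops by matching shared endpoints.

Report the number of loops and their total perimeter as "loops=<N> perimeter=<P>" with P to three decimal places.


Straddling triangles (8 of 12):
  (v1,v3,v0) [++-] → (-1.785, -1.39297, -0.5816)–(-1.785, -1.94, -0.5816)  len=0.5470
  (v4,v1,v0) [-+-] → (1.28167, -1.94, -0.5816)–(-1.785, -1.94, -0.5816)  len=3.0667
  (v0,v3,v2) [-+-] → (-1.785, -1.39297, -0.5816)–(-1.785, 1.94, -0.5816)  len=3.3330
  (v5,v1,v4) [++-] → (1.28167, -1.94, -0.5816)–(1.785, -1.94, -0.5816)  len=0.5033
  (v3,v7,v2) [++-] → (-1.28167, 1.94, -0.5816)–(-1.785, 1.94, -0.5816)  len=0.5033
  (v2,v7,v6) [-+-] → (-1.28167, 1.94, -0.5816)–(1.785, 1.94, -0.5816)  len=3.0667
  (v6,v5,v4) [-+-] → (1.785, 1.39297, -0.5816)–(1.785, -1.94, -0.5816)  len=3.3330
  (v7,v5,v6) [++-] → (1.785, 1.39297, -0.5816)–(1.785, 1.94, -0.5816)  len=0.5470

Chained into 1 loop(s):
  loop 1: 8 segments, perimeter = 14.9000
Total perimeter = 14.900

loops=1 perimeter=14.900


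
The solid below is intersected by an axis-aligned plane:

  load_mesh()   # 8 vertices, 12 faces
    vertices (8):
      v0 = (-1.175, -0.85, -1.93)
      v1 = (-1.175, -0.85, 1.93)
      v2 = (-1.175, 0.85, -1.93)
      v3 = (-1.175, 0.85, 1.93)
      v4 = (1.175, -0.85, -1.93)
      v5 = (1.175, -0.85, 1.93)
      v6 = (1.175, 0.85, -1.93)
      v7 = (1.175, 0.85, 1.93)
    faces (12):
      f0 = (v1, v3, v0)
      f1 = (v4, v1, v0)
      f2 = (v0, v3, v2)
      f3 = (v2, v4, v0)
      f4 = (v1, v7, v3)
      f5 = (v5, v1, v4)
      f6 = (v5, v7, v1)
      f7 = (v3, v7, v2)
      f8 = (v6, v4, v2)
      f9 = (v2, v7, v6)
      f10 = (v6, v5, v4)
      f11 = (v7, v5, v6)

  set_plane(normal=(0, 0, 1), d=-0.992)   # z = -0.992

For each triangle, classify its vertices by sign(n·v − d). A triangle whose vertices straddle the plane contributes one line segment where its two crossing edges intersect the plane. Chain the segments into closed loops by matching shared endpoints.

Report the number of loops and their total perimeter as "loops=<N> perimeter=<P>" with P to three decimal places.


Straddling triangles (8 of 12):
  (v1,v3,v0) [++-] → (-1.175, -0.436891, -0.992)–(-1.175, -0.85, -0.992)  len=0.4131
  (v4,v1,v0) [-+-] → (0.603938, -0.85, -0.992)–(-1.175, -0.85, -0.992)  len=1.7789
  (v0,v3,v2) [-+-] → (-1.175, -0.436891, -0.992)–(-1.175, 0.85, -0.992)  len=1.2869
  (v5,v1,v4) [++-] → (0.603938, -0.85, -0.992)–(1.175, -0.85, -0.992)  len=0.5711
  (v3,v7,v2) [++-] → (-0.603938, 0.85, -0.992)–(-1.175, 0.85, -0.992)  len=0.5711
  (v2,v7,v6) [-+-] → (-0.603938, 0.85, -0.992)–(1.175, 0.85, -0.992)  len=1.7789
  (v6,v5,v4) [-+-] → (1.175, 0.436891, -0.992)–(1.175, -0.85, -0.992)  len=1.2869
  (v7,v5,v6) [++-] → (1.175, 0.436891, -0.992)–(1.175, 0.85, -0.992)  len=0.4131

Chained into 1 loop(s):
  loop 1: 8 segments, perimeter = 8.1000
Total perimeter = 8.100

loops=1 perimeter=8.100


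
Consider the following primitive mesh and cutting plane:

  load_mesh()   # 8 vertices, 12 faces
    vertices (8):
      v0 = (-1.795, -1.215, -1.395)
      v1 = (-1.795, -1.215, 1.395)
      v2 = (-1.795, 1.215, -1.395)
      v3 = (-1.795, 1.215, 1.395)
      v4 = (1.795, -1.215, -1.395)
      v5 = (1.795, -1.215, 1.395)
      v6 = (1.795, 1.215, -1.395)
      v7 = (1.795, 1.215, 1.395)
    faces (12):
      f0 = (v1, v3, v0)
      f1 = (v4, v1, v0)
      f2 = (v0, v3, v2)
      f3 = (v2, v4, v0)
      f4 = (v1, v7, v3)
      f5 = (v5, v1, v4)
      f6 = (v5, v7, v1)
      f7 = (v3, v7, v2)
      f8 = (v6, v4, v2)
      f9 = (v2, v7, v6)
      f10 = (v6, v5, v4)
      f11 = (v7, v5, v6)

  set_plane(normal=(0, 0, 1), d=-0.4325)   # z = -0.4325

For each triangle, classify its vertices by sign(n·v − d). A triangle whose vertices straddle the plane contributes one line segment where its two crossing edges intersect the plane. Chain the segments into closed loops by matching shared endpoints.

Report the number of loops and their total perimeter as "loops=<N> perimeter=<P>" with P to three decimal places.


loops=1 perimeter=12.040

Straddling triangles (8 of 12):
  (v1,v3,v0) [++-] → (-1.795, -0.376694, -0.4325)–(-1.795, -1.215, -0.4325)  len=0.8383
  (v4,v1,v0) [-+-] → (0.556514, -1.215, -0.4325)–(-1.795, -1.215, -0.4325)  len=2.3515
  (v0,v3,v2) [-+-] → (-1.795, -0.376694, -0.4325)–(-1.795, 1.215, -0.4325)  len=1.5917
  (v5,v1,v4) [++-] → (0.556514, -1.215, -0.4325)–(1.795, -1.215, -0.4325)  len=1.2385
  (v3,v7,v2) [++-] → (-0.556514, 1.215, -0.4325)–(-1.795, 1.215, -0.4325)  len=1.2385
  (v2,v7,v6) [-+-] → (-0.556514, 1.215, -0.4325)–(1.795, 1.215, -0.4325)  len=2.3515
  (v6,v5,v4) [-+-] → (1.795, 0.376694, -0.4325)–(1.795, -1.215, -0.4325)  len=1.5917
  (v7,v5,v6) [++-] → (1.795, 0.376694, -0.4325)–(1.795, 1.215, -0.4325)  len=0.8383

Chained into 1 loop(s):
  loop 1: 8 segments, perimeter = 12.0400
Total perimeter = 12.040


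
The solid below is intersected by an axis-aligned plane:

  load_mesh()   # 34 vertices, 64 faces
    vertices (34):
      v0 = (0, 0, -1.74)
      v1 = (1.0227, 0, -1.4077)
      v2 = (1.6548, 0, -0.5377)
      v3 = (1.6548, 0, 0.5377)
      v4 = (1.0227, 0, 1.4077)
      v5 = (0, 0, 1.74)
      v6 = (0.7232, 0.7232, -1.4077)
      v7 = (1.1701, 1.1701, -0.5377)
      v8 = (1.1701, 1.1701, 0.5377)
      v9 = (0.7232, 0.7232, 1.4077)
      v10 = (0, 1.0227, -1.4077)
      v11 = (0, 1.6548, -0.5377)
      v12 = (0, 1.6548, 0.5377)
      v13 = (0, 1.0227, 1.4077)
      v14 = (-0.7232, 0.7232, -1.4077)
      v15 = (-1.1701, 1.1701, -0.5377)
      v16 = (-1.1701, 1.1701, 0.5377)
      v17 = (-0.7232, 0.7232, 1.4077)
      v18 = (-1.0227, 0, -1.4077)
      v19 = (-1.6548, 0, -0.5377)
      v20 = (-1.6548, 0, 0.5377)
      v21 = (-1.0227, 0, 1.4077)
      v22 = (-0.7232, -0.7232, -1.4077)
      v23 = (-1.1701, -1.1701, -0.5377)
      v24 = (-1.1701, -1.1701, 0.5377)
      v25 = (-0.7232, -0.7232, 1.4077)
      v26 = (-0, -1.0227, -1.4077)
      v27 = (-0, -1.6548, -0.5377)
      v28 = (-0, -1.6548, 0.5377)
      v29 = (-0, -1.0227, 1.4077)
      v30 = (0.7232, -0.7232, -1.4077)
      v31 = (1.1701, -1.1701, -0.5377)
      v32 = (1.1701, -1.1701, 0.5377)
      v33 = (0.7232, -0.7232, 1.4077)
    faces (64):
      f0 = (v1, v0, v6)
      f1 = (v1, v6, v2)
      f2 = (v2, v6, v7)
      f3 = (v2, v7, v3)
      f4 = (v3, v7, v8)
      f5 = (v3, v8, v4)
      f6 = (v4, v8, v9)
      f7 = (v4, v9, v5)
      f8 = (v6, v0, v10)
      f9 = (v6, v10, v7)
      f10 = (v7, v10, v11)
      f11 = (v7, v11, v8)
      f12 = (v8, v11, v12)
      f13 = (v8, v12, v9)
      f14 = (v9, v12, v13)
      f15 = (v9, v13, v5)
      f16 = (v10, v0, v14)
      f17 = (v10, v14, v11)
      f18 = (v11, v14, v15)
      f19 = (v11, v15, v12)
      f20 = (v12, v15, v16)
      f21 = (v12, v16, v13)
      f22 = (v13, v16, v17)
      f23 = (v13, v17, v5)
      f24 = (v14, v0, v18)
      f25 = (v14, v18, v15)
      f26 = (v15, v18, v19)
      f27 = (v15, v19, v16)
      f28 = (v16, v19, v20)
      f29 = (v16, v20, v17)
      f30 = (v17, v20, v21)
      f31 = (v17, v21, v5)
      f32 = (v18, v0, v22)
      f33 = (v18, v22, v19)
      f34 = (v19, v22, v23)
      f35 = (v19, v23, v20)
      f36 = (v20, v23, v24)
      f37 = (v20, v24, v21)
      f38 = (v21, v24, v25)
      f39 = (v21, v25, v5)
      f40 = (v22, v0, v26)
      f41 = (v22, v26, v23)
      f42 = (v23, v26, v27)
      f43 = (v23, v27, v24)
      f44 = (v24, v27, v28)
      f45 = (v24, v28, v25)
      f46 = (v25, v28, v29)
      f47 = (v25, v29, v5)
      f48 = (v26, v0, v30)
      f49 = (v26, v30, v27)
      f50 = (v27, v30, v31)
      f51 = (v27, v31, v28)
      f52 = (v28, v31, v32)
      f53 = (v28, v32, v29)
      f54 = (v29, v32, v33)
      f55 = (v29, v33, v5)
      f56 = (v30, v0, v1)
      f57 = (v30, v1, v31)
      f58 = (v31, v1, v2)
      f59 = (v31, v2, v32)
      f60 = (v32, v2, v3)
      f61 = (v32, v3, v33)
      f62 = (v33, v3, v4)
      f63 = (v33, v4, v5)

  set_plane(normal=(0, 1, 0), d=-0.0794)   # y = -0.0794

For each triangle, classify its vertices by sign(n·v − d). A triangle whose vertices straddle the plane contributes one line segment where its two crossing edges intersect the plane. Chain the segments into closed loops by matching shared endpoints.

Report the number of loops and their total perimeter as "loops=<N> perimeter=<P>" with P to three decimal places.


Straddling triangles (20 of 64):
  (v18,v0,v22) [++-] → (-0.0794, -0.0794, -1.70352)–(-0.989818, -0.0794, -1.4077)  len=0.9573
  (v18,v22,v19) [+-+] → (-0.989818, -0.0794, -1.4077)–(-1.55252, -0.0794, -0.633217)  len=0.9573
  (v19,v22,v23) [+--] → (-1.55252, -0.0794, -0.633217)–(-1.62191, -0.0794, -0.5377)  len=0.1181
  (v19,v23,v20) [+-+] → (-1.62191, -0.0794, -0.5377)–(-1.62191, -0.0794, 0.464726)  len=1.0024
  (v20,v23,v24) [+--] → (-1.62191, -0.0794, 0.464726)–(-1.62191, -0.0794, 0.5377)  len=0.0730
  (v20,v24,v21) [+-+] → (-1.62191, -0.0794, 0.5377)–(-1.0327, -0.0794, 1.34866)  len=1.0024
  (v21,v24,v25) [+--] → (-1.0327, -0.0794, 1.34866)–(-0.989818, -0.0794, 1.4077)  len=0.0730
  (v21,v25,v5) [+-+] → (-0.989818, -0.0794, 1.4077)–(-0.0794, -0.0794, 1.70352)  len=0.9573
  (v22,v0,v26) [-+-] → (-0.0794, -0.0794, -1.70352)–(0, -0.0794, -1.7142)  len=0.0801
  (v25,v29,v5) [--+] → (0, -0.0794, 1.7142)–(-0.0794, -0.0794, 1.70352)  len=0.0801
  (v26,v0,v30) [-+-] → (0, -0.0794, -1.7142)–(0.0794, -0.0794, -1.70352)  len=0.0801
  (v29,v33,v5) [--+] → (0.0794, -0.0794, 1.70352)–(0, -0.0794, 1.7142)  len=0.0801
  (v30,v0,v1) [-++] → (0.0794, -0.0794, -1.70352)–(0.989818, -0.0794, -1.4077)  len=0.9573
  (v30,v1,v31) [-+-] → (0.989818, -0.0794, -1.4077)–(1.0327, -0.0794, -1.34866)  len=0.0730
  (v31,v1,v2) [-++] → (1.0327, -0.0794, -1.34866)–(1.62191, -0.0794, -0.5377)  len=1.0024
  (v31,v2,v32) [-+-] → (1.62191, -0.0794, -0.5377)–(1.62191, -0.0794, -0.464726)  len=0.0730
  (v32,v2,v3) [-++] → (1.62191, -0.0794, -0.464726)–(1.62191, -0.0794, 0.5377)  len=1.0024
  (v32,v3,v33) [-+-] → (1.62191, -0.0794, 0.5377)–(1.55252, -0.0794, 0.633217)  len=0.1181
  (v33,v3,v4) [-++] → (1.55252, -0.0794, 0.633217)–(0.989818, -0.0794, 1.4077)  len=0.9573
  (v33,v4,v5) [-++] → (0.989818, -0.0794, 1.4077)–(0.0794, -0.0794, 1.70352)  len=0.9573

Chained into 1 loop(s):
  loop 1: 20 segments, perimeter = 10.6019
Total perimeter = 10.602

loops=1 perimeter=10.602


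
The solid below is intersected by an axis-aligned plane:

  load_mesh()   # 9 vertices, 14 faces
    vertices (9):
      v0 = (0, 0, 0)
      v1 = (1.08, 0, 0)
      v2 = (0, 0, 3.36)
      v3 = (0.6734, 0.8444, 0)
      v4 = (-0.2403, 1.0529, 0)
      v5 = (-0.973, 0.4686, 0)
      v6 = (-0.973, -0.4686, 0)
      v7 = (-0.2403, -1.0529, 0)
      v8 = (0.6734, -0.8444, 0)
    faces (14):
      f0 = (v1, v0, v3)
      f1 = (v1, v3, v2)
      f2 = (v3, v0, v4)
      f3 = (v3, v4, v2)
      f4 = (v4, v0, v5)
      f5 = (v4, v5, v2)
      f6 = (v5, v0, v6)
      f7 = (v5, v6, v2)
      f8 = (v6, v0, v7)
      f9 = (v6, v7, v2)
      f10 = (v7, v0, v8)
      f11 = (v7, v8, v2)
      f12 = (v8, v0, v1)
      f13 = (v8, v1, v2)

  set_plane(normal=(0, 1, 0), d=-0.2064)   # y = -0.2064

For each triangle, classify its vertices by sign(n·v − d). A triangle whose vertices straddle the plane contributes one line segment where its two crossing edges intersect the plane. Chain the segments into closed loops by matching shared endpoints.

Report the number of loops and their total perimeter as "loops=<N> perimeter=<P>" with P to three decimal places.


Straddling triangles (8 of 14):
  (v5,v0,v6) [++-] → (-0.428569, -0.2064, 0)–(-0.973, -0.2064, 0)  len=0.5444
  (v5,v6,v2) [+-+] → (-0.973, -0.2064, 0)–(-0.428569, -0.2064, 1.88005)  len=1.9573
  (v6,v0,v7) [-+-] → (-0.428569, -0.2064, 0)–(-0.047106, -0.2064, 0)  len=0.3815
  (v6,v7,v2) [--+] → (-0.047106, -0.2064, 2.70134)–(-0.428569, -0.2064, 1.88005)  len=0.9056
  (v7,v0,v8) [-+-] → (-0.047106, -0.2064, 0)–(0.164602, -0.2064, 0)  len=0.2117
  (v7,v8,v2) [--+] → (0.164602, -0.2064, 2.5387)–(-0.047106, -0.2064, 2.70134)  len=0.2670
  (v8,v0,v1) [-++] → (0.164602, -0.2064, 0)–(0.980613, -0.2064, 0)  len=0.8160
  (v8,v1,v2) [-++] → (0.980613, -0.2064, 0)–(0.164602, -0.2064, 2.5387)  len=2.6666

Chained into 1 loop(s):
  loop 1: 8 segments, perimeter = 7.7501
Total perimeter = 7.750

loops=1 perimeter=7.750
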